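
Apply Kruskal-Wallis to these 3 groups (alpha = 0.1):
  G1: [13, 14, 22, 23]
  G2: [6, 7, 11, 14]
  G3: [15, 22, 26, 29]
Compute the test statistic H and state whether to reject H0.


Step 1: Combine all N = 12 observations and assign midranks.
sorted (value, group, rank): (6,G2,1), (7,G2,2), (11,G2,3), (13,G1,4), (14,G1,5.5), (14,G2,5.5), (15,G3,7), (22,G1,8.5), (22,G3,8.5), (23,G1,10), (26,G3,11), (29,G3,12)
Step 2: Sum ranks within each group.
R_1 = 28 (n_1 = 4)
R_2 = 11.5 (n_2 = 4)
R_3 = 38.5 (n_3 = 4)
Step 3: H = 12/(N(N+1)) * sum(R_i^2/n_i) - 3(N+1)
     = 12/(12*13) * (28^2/4 + 11.5^2/4 + 38.5^2/4) - 3*13
     = 0.076923 * 599.625 - 39
     = 7.125000.
Step 4: Ties present; correction factor C = 1 - 12/(12^3 - 12) = 0.993007. Corrected H = 7.125000 / 0.993007 = 7.175176.
Step 5: Under H0, H ~ chi^2(2); p-value = 0.027665.
Step 6: alpha = 0.1. reject H0.

H = 7.1752, df = 2, p = 0.027665, reject H0.


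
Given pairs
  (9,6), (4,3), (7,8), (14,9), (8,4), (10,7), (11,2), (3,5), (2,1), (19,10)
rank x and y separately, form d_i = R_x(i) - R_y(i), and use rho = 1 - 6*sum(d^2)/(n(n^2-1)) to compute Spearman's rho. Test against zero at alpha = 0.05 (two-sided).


Step 1: Rank x and y separately (midranks; no ties here).
rank(x): 9->6, 4->3, 7->4, 14->9, 8->5, 10->7, 11->8, 3->2, 2->1, 19->10
rank(y): 6->6, 3->3, 8->8, 9->9, 4->4, 7->7, 2->2, 5->5, 1->1, 10->10
Step 2: d_i = R_x(i) - R_y(i); compute d_i^2.
  (6-6)^2=0, (3-3)^2=0, (4-8)^2=16, (9-9)^2=0, (5-4)^2=1, (7-7)^2=0, (8-2)^2=36, (2-5)^2=9, (1-1)^2=0, (10-10)^2=0
sum(d^2) = 62.
Step 3: rho = 1 - 6*62 / (10*(10^2 - 1)) = 1 - 372/990 = 0.624242.
Step 4: Under H0, t = rho * sqrt((n-2)/(1-rho^2)) = 2.2601 ~ t(8).
Step 5: Two-sided p-value from the t-distribution with 8 df = 0.053718.
Step 6: alpha = 0.05. fail to reject H0.

rho = 0.6242, p = 0.053718, fail to reject H0 at alpha = 0.05.


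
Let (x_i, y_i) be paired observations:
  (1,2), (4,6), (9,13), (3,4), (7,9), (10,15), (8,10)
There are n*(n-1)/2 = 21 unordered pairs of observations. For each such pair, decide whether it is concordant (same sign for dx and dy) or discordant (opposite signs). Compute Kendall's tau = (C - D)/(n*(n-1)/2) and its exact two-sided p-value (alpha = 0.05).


Step 1: Enumerate the 21 unordered pairs (i,j) with i<j and classify each by sign(x_j-x_i) * sign(y_j-y_i).
  (1,2):dx=+3,dy=+4->C; (1,3):dx=+8,dy=+11->C; (1,4):dx=+2,dy=+2->C; (1,5):dx=+6,dy=+7->C
  (1,6):dx=+9,dy=+13->C; (1,7):dx=+7,dy=+8->C; (2,3):dx=+5,dy=+7->C; (2,4):dx=-1,dy=-2->C
  (2,5):dx=+3,dy=+3->C; (2,6):dx=+6,dy=+9->C; (2,7):dx=+4,dy=+4->C; (3,4):dx=-6,dy=-9->C
  (3,5):dx=-2,dy=-4->C; (3,6):dx=+1,dy=+2->C; (3,7):dx=-1,dy=-3->C; (4,5):dx=+4,dy=+5->C
  (4,6):dx=+7,dy=+11->C; (4,7):dx=+5,dy=+6->C; (5,6):dx=+3,dy=+6->C; (5,7):dx=+1,dy=+1->C
  (6,7):dx=-2,dy=-5->C
Step 2: C = 21, D = 0, total pairs = 21.
Step 3: tau = (C - D)/(n(n-1)/2) = (21 - 0)/21 = 1.000000.
Step 4: Exact two-sided p-value (enumerate n! = 5040 permutations of y under H0): p = 0.000397.
Step 5: alpha = 0.05. reject H0.

tau_b = 1.0000 (C=21, D=0), p = 0.000397, reject H0.


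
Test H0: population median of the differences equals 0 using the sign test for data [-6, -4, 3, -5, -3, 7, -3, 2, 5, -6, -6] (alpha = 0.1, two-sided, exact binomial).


Step 1: Discard zero differences. Original n = 11; n_eff = number of nonzero differences = 11.
Nonzero differences (with sign): -6, -4, +3, -5, -3, +7, -3, +2, +5, -6, -6
Step 2: Count signs: positive = 4, negative = 7.
Step 3: Under H0: P(positive) = 0.5, so the number of positives S ~ Bin(11, 0.5).
Step 4: Two-sided exact p-value = sum of Bin(11,0.5) probabilities at or below the observed probability = 0.548828.
Step 5: alpha = 0.1. fail to reject H0.

n_eff = 11, pos = 4, neg = 7, p = 0.548828, fail to reject H0.


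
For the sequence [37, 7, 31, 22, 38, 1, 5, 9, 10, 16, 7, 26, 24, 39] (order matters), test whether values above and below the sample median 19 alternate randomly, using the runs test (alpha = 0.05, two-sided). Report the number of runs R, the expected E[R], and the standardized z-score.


Step 1: Compute median = 19; label A = above, B = below.
Labels in order: ABAAABBBBBBAAA  (n_A = 7, n_B = 7)
Step 2: Count runs R = 5.
Step 3: Under H0 (random ordering), E[R] = 2*n_A*n_B/(n_A+n_B) + 1 = 2*7*7/14 + 1 = 8.0000.
        Var[R] = 2*n_A*n_B*(2*n_A*n_B - n_A - n_B) / ((n_A+n_B)^2 * (n_A+n_B-1)) = 8232/2548 = 3.2308.
        SD[R] = 1.7974.
Step 4: Continuity-corrected z = (R + 0.5 - E[R]) / SD[R] = (5 + 0.5 - 8.0000) / 1.7974 = -1.3909.
Step 5: Two-sided p-value via normal approximation = 2*(1 - Phi(|z|)) = 0.164264.
Step 6: alpha = 0.05. fail to reject H0.

R = 5, z = -1.3909, p = 0.164264, fail to reject H0.


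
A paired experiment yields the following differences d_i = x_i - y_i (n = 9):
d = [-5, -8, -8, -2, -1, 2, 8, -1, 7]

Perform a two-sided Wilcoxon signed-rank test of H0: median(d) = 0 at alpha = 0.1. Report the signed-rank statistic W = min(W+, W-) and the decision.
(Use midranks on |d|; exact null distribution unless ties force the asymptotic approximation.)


Step 1: Drop any zero differences (none here) and take |d_i|.
|d| = [5, 8, 8, 2, 1, 2, 8, 1, 7]
Step 2: Midrank |d_i| (ties get averaged ranks).
ranks: |5|->5, |8|->8, |8|->8, |2|->3.5, |1|->1.5, |2|->3.5, |8|->8, |1|->1.5, |7|->6
Step 3: Attach original signs; sum ranks with positive sign and with negative sign.
W+ = 3.5 + 8 + 6 = 17.5
W- = 5 + 8 + 8 + 3.5 + 1.5 + 1.5 = 27.5
(Check: W+ + W- = 45 should equal n(n+1)/2 = 45.)
Step 4: Test statistic W = min(W+, W-) = 17.5.
Step 5: Ties in |d|, so use the tie-corrected normal approximation.
        E[W] = n(n+1)/4 = 9*10/4 = 22.5.
        Tie groups: |d|=1 (t=2), |d|=2 (t=2), |d|=8 (t=3); sum(t^3 - t) = 36.
        Var[W] = n(n+1)(2n+1)/24 - sum(t^3-t)/48 = 1710/24 - 36/48 = 70.5.
        z = (W - E[W]) / sqrt(Var[W]) = (17.5 - 22.5) / 8.3964 = -0.5955.
        Two-sided p = 2*Phi(z) = 0.551515.
Step 6: alpha = 0.1. fail to reject H0.

W+ = 17.5, W- = 27.5, W = min = 17.5, p = 0.551515, fail to reject H0.


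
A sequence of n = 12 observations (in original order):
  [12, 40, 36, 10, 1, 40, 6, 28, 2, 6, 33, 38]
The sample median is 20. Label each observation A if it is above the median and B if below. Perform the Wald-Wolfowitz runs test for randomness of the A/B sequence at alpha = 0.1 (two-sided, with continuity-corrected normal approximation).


Step 1: Compute median = 20; label A = above, B = below.
Labels in order: BAABBABABBAA  (n_A = 6, n_B = 6)
Step 2: Count runs R = 8.
Step 3: Under H0 (random ordering), E[R] = 2*n_A*n_B/(n_A+n_B) + 1 = 2*6*6/12 + 1 = 7.0000.
        Var[R] = 2*n_A*n_B*(2*n_A*n_B - n_A - n_B) / ((n_A+n_B)^2 * (n_A+n_B-1)) = 4320/1584 = 2.7273.
        SD[R] = 1.6514.
Step 4: Continuity-corrected z = (R - 0.5 - E[R]) / SD[R] = (8 - 0.5 - 7.0000) / 1.6514 = 0.3028.
Step 5: Two-sided p-value via normal approximation = 2*(1 - Phi(|z|)) = 0.762069.
Step 6: alpha = 0.1. fail to reject H0.

R = 8, z = 0.3028, p = 0.762069, fail to reject H0.


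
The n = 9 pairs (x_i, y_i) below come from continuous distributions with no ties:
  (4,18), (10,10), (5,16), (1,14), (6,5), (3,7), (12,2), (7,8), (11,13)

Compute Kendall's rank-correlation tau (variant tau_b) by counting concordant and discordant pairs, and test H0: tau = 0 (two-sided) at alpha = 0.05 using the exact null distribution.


Step 1: Enumerate the 36 unordered pairs (i,j) with i<j and classify each by sign(x_j-x_i) * sign(y_j-y_i).
  (1,2):dx=+6,dy=-8->D; (1,3):dx=+1,dy=-2->D; (1,4):dx=-3,dy=-4->C; (1,5):dx=+2,dy=-13->D
  (1,6):dx=-1,dy=-11->C; (1,7):dx=+8,dy=-16->D; (1,8):dx=+3,dy=-10->D; (1,9):dx=+7,dy=-5->D
  (2,3):dx=-5,dy=+6->D; (2,4):dx=-9,dy=+4->D; (2,5):dx=-4,dy=-5->C; (2,6):dx=-7,dy=-3->C
  (2,7):dx=+2,dy=-8->D; (2,8):dx=-3,dy=-2->C; (2,9):dx=+1,dy=+3->C; (3,4):dx=-4,dy=-2->C
  (3,5):dx=+1,dy=-11->D; (3,6):dx=-2,dy=-9->C; (3,7):dx=+7,dy=-14->D; (3,8):dx=+2,dy=-8->D
  (3,9):dx=+6,dy=-3->D; (4,5):dx=+5,dy=-9->D; (4,6):dx=+2,dy=-7->D; (4,7):dx=+11,dy=-12->D
  (4,8):dx=+6,dy=-6->D; (4,9):dx=+10,dy=-1->D; (5,6):dx=-3,dy=+2->D; (5,7):dx=+6,dy=-3->D
  (5,8):dx=+1,dy=+3->C; (5,9):dx=+5,dy=+8->C; (6,7):dx=+9,dy=-5->D; (6,8):dx=+4,dy=+1->C
  (6,9):dx=+8,dy=+6->C; (7,8):dx=-5,dy=+6->D; (7,9):dx=-1,dy=+11->D; (8,9):dx=+4,dy=+5->C
Step 2: C = 13, D = 23, total pairs = 36.
Step 3: tau = (C - D)/(n(n-1)/2) = (13 - 23)/36 = -0.277778.
Step 4: Exact two-sided p-value (enumerate n! = 362880 permutations of y under H0): p = 0.358488.
Step 5: alpha = 0.05. fail to reject H0.

tau_b = -0.2778 (C=13, D=23), p = 0.358488, fail to reject H0.


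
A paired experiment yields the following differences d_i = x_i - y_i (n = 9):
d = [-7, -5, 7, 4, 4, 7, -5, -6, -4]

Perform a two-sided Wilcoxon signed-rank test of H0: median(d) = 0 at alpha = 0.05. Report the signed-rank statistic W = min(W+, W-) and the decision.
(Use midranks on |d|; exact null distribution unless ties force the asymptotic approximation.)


Step 1: Drop any zero differences (none here) and take |d_i|.
|d| = [7, 5, 7, 4, 4, 7, 5, 6, 4]
Step 2: Midrank |d_i| (ties get averaged ranks).
ranks: |7|->8, |5|->4.5, |7|->8, |4|->2, |4|->2, |7|->8, |5|->4.5, |6|->6, |4|->2
Step 3: Attach original signs; sum ranks with positive sign and with negative sign.
W+ = 8 + 2 + 2 + 8 = 20
W- = 8 + 4.5 + 4.5 + 6 + 2 = 25
(Check: W+ + W- = 45 should equal n(n+1)/2 = 45.)
Step 4: Test statistic W = min(W+, W-) = 20.
Step 5: Ties in |d|, so use the tie-corrected normal approximation.
        E[W] = n(n+1)/4 = 9*10/4 = 22.5.
        Tie groups: |d|=4 (t=3), |d|=5 (t=2), |d|=7 (t=3); sum(t^3 - t) = 54.
        Var[W] = n(n+1)(2n+1)/24 - sum(t^3-t)/48 = 1710/24 - 54/48 = 70.125.
        z = (W - E[W]) / sqrt(Var[W]) = (20 - 22.5) / 8.3741 = -0.2985.
        Two-sided p = 2*Phi(z) = 0.765291.
Step 6: alpha = 0.05. fail to reject H0.

W+ = 20, W- = 25, W = min = 20, p = 0.765291, fail to reject H0.


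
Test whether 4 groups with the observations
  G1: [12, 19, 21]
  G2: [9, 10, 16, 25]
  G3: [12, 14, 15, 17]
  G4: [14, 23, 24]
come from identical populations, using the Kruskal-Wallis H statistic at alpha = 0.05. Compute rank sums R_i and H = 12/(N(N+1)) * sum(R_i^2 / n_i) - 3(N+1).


Step 1: Combine all N = 14 observations and assign midranks.
sorted (value, group, rank): (9,G2,1), (10,G2,2), (12,G1,3.5), (12,G3,3.5), (14,G3,5.5), (14,G4,5.5), (15,G3,7), (16,G2,8), (17,G3,9), (19,G1,10), (21,G1,11), (23,G4,12), (24,G4,13), (25,G2,14)
Step 2: Sum ranks within each group.
R_1 = 24.5 (n_1 = 3)
R_2 = 25 (n_2 = 4)
R_3 = 25 (n_3 = 4)
R_4 = 30.5 (n_4 = 3)
Step 3: H = 12/(N(N+1)) * sum(R_i^2/n_i) - 3(N+1)
     = 12/(14*15) * (24.5^2/3 + 25^2/4 + 25^2/4 + 30.5^2/3) - 3*15
     = 0.057143 * 822.667 - 45
     = 2.009524.
Step 4: Ties present; correction factor C = 1 - 12/(14^3 - 14) = 0.995604. Corrected H = 2.009524 / 0.995604 = 2.018396.
Step 5: Under H0, H ~ chi^2(3); p-value = 0.568597.
Step 6: alpha = 0.05. fail to reject H0.

H = 2.0184, df = 3, p = 0.568597, fail to reject H0.


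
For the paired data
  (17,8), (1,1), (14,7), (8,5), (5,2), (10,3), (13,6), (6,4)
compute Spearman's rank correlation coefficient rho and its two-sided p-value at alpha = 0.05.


Step 1: Rank x and y separately (midranks; no ties here).
rank(x): 17->8, 1->1, 14->7, 8->4, 5->2, 10->5, 13->6, 6->3
rank(y): 8->8, 1->1, 7->7, 5->5, 2->2, 3->3, 6->6, 4->4
Step 2: d_i = R_x(i) - R_y(i); compute d_i^2.
  (8-8)^2=0, (1-1)^2=0, (7-7)^2=0, (4-5)^2=1, (2-2)^2=0, (5-3)^2=4, (6-6)^2=0, (3-4)^2=1
sum(d^2) = 6.
Step 3: rho = 1 - 6*6 / (8*(8^2 - 1)) = 1 - 36/504 = 0.928571.
Step 4: Under H0, t = rho * sqrt((n-2)/(1-rho^2)) = 6.1283 ~ t(6).
Step 5: Two-sided p-value from the t-distribution with 6 df = 0.000863.
Step 6: alpha = 0.05. reject H0.

rho = 0.9286, p = 0.000863, reject H0 at alpha = 0.05.


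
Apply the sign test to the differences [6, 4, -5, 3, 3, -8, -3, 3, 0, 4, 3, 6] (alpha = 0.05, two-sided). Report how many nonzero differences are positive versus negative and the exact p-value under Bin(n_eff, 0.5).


Step 1: Discard zero differences. Original n = 12; n_eff = number of nonzero differences = 11.
Nonzero differences (with sign): +6, +4, -5, +3, +3, -8, -3, +3, +4, +3, +6
Step 2: Count signs: positive = 8, negative = 3.
Step 3: Under H0: P(positive) = 0.5, so the number of positives S ~ Bin(11, 0.5).
Step 4: Two-sided exact p-value = sum of Bin(11,0.5) probabilities at or below the observed probability = 0.226562.
Step 5: alpha = 0.05. fail to reject H0.

n_eff = 11, pos = 8, neg = 3, p = 0.226562, fail to reject H0.


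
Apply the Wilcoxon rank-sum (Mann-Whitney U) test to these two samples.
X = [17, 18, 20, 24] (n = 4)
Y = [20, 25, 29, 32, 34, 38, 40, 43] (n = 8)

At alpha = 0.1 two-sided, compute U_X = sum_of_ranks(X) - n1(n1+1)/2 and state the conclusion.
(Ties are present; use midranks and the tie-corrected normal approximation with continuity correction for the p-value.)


Step 1: Combine and sort all 12 observations; assign midranks.
sorted (value, group): (17,X), (18,X), (20,X), (20,Y), (24,X), (25,Y), (29,Y), (32,Y), (34,Y), (38,Y), (40,Y), (43,Y)
ranks: 17->1, 18->2, 20->3.5, 20->3.5, 24->5, 25->6, 29->7, 32->8, 34->9, 38->10, 40->11, 43->12
Step 2: Rank sum for X: R1 = 1 + 2 + 3.5 + 5 = 11.5.
Step 3: U_X = R1 - n1(n1+1)/2 = 11.5 - 4*5/2 = 11.5 - 10 = 1.5.
       U_Y = n1*n2 - U_X = 32 - 1.5 = 30.5.
Step 4: Ties are present, so use the tie-corrected normal approximation (with continuity correction) for the p-value.
Step 5: p-value = 0.017221; compare to alpha = 0.1. reject H0.

U_X = 1.5, p = 0.017221, reject H0 at alpha = 0.1.


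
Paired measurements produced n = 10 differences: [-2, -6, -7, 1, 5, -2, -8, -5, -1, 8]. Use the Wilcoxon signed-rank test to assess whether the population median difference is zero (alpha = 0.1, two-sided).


Step 1: Drop any zero differences (none here) and take |d_i|.
|d| = [2, 6, 7, 1, 5, 2, 8, 5, 1, 8]
Step 2: Midrank |d_i| (ties get averaged ranks).
ranks: |2|->3.5, |6|->7, |7|->8, |1|->1.5, |5|->5.5, |2|->3.5, |8|->9.5, |5|->5.5, |1|->1.5, |8|->9.5
Step 3: Attach original signs; sum ranks with positive sign and with negative sign.
W+ = 1.5 + 5.5 + 9.5 = 16.5
W- = 3.5 + 7 + 8 + 3.5 + 9.5 + 5.5 + 1.5 = 38.5
(Check: W+ + W- = 55 should equal n(n+1)/2 = 55.)
Step 4: Test statistic W = min(W+, W-) = 16.5.
Step 5: Ties in |d|, so use the tie-corrected normal approximation.
        E[W] = n(n+1)/4 = 10*11/4 = 27.5.
        Tie groups: |d|=1 (t=2), |d|=2 (t=2), |d|=5 (t=2), |d|=8 (t=2); sum(t^3 - t) = 24.
        Var[W] = n(n+1)(2n+1)/24 - sum(t^3-t)/48 = 2310/24 - 24/48 = 95.75.
        z = (W - E[W]) / sqrt(Var[W]) = (16.5 - 27.5) / 9.7852 = -1.1241.
        Two-sided p = 2*Phi(z) = 0.260950.
Step 6: alpha = 0.1. fail to reject H0.

W+ = 16.5, W- = 38.5, W = min = 16.5, p = 0.260950, fail to reject H0.


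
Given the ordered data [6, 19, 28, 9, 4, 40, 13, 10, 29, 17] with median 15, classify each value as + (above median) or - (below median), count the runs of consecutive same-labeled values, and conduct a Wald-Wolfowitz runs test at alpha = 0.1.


Step 1: Compute median = 15; label A = above, B = below.
Labels in order: BAABBABBAA  (n_A = 5, n_B = 5)
Step 2: Count runs R = 6.
Step 3: Under H0 (random ordering), E[R] = 2*n_A*n_B/(n_A+n_B) + 1 = 2*5*5/10 + 1 = 6.0000.
        Var[R] = 2*n_A*n_B*(2*n_A*n_B - n_A - n_B) / ((n_A+n_B)^2 * (n_A+n_B-1)) = 2000/900 = 2.2222.
        SD[R] = 1.4907.
Step 4: R = E[R], so z = 0 with no continuity correction.
Step 5: Two-sided p-value via normal approximation = 2*(1 - Phi(|z|)) = 1.000000.
Step 6: alpha = 0.1. fail to reject H0.

R = 6, z = 0.0000, p = 1.000000, fail to reject H0.


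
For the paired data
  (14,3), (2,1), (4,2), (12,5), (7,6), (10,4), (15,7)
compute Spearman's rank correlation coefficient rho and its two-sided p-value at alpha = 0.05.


Step 1: Rank x and y separately (midranks; no ties here).
rank(x): 14->6, 2->1, 4->2, 12->5, 7->3, 10->4, 15->7
rank(y): 3->3, 1->1, 2->2, 5->5, 6->6, 4->4, 7->7
Step 2: d_i = R_x(i) - R_y(i); compute d_i^2.
  (6-3)^2=9, (1-1)^2=0, (2-2)^2=0, (5-5)^2=0, (3-6)^2=9, (4-4)^2=0, (7-7)^2=0
sum(d^2) = 18.
Step 3: rho = 1 - 6*18 / (7*(7^2 - 1)) = 1 - 108/336 = 0.678571.
Step 4: Under H0, t = rho * sqrt((n-2)/(1-rho^2)) = 2.0657 ~ t(5).
Step 5: Two-sided p-value from the t-distribution with 5 df = 0.093750.
Step 6: alpha = 0.05. fail to reject H0.

rho = 0.6786, p = 0.093750, fail to reject H0 at alpha = 0.05.


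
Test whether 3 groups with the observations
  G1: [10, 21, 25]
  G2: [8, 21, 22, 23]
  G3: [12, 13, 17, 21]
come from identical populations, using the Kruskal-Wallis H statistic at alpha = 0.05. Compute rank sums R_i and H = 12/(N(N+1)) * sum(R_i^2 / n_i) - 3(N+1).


Step 1: Combine all N = 11 observations and assign midranks.
sorted (value, group, rank): (8,G2,1), (10,G1,2), (12,G3,3), (13,G3,4), (17,G3,5), (21,G1,7), (21,G2,7), (21,G3,7), (22,G2,9), (23,G2,10), (25,G1,11)
Step 2: Sum ranks within each group.
R_1 = 20 (n_1 = 3)
R_2 = 27 (n_2 = 4)
R_3 = 19 (n_3 = 4)
Step 3: H = 12/(N(N+1)) * sum(R_i^2/n_i) - 3(N+1)
     = 12/(11*12) * (20^2/3 + 27^2/4 + 19^2/4) - 3*12
     = 0.090909 * 405.833 - 36
     = 0.893939.
Step 4: Ties present; correction factor C = 1 - 24/(11^3 - 11) = 0.981818. Corrected H = 0.893939 / 0.981818 = 0.910494.
Step 5: Under H0, H ~ chi^2(2); p-value = 0.634291.
Step 6: alpha = 0.05. fail to reject H0.

H = 0.9105, df = 2, p = 0.634291, fail to reject H0.


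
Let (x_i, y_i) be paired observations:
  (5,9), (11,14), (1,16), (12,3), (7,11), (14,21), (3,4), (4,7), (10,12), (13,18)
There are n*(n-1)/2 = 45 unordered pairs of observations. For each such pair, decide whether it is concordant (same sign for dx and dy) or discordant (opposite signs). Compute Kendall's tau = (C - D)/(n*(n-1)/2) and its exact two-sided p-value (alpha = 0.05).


Step 1: Enumerate the 45 unordered pairs (i,j) with i<j and classify each by sign(x_j-x_i) * sign(y_j-y_i).
  (1,2):dx=+6,dy=+5->C; (1,3):dx=-4,dy=+7->D; (1,4):dx=+7,dy=-6->D; (1,5):dx=+2,dy=+2->C
  (1,6):dx=+9,dy=+12->C; (1,7):dx=-2,dy=-5->C; (1,8):dx=-1,dy=-2->C; (1,9):dx=+5,dy=+3->C
  (1,10):dx=+8,dy=+9->C; (2,3):dx=-10,dy=+2->D; (2,4):dx=+1,dy=-11->D; (2,5):dx=-4,dy=-3->C
  (2,6):dx=+3,dy=+7->C; (2,7):dx=-8,dy=-10->C; (2,8):dx=-7,dy=-7->C; (2,9):dx=-1,dy=-2->C
  (2,10):dx=+2,dy=+4->C; (3,4):dx=+11,dy=-13->D; (3,5):dx=+6,dy=-5->D; (3,6):dx=+13,dy=+5->C
  (3,7):dx=+2,dy=-12->D; (3,8):dx=+3,dy=-9->D; (3,9):dx=+9,dy=-4->D; (3,10):dx=+12,dy=+2->C
  (4,5):dx=-5,dy=+8->D; (4,6):dx=+2,dy=+18->C; (4,7):dx=-9,dy=+1->D; (4,8):dx=-8,dy=+4->D
  (4,9):dx=-2,dy=+9->D; (4,10):dx=+1,dy=+15->C; (5,6):dx=+7,dy=+10->C; (5,7):dx=-4,dy=-7->C
  (5,8):dx=-3,dy=-4->C; (5,9):dx=+3,dy=+1->C; (5,10):dx=+6,dy=+7->C; (6,7):dx=-11,dy=-17->C
  (6,8):dx=-10,dy=-14->C; (6,9):dx=-4,dy=-9->C; (6,10):dx=-1,dy=-3->C; (7,8):dx=+1,dy=+3->C
  (7,9):dx=+7,dy=+8->C; (7,10):dx=+10,dy=+14->C; (8,9):dx=+6,dy=+5->C; (8,10):dx=+9,dy=+11->C
  (9,10):dx=+3,dy=+6->C
Step 2: C = 32, D = 13, total pairs = 45.
Step 3: tau = (C - D)/(n(n-1)/2) = (32 - 13)/45 = 0.422222.
Step 4: Exact two-sided p-value (enumerate n! = 3628800 permutations of y under H0): p = 0.108313.
Step 5: alpha = 0.05. fail to reject H0.

tau_b = 0.4222 (C=32, D=13), p = 0.108313, fail to reject H0.


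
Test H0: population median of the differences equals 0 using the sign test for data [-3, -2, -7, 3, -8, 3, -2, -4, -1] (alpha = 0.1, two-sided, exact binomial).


Step 1: Discard zero differences. Original n = 9; n_eff = number of nonzero differences = 9.
Nonzero differences (with sign): -3, -2, -7, +3, -8, +3, -2, -4, -1
Step 2: Count signs: positive = 2, negative = 7.
Step 3: Under H0: P(positive) = 0.5, so the number of positives S ~ Bin(9, 0.5).
Step 4: Two-sided exact p-value = sum of Bin(9,0.5) probabilities at or below the observed probability = 0.179688.
Step 5: alpha = 0.1. fail to reject H0.

n_eff = 9, pos = 2, neg = 7, p = 0.179688, fail to reject H0.


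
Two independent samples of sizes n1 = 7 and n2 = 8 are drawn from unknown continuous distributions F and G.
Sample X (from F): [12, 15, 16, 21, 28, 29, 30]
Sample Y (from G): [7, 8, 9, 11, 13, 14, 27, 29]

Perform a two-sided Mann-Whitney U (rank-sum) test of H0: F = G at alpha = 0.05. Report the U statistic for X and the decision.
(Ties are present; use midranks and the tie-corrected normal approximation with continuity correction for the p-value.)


Step 1: Combine and sort all 15 observations; assign midranks.
sorted (value, group): (7,Y), (8,Y), (9,Y), (11,Y), (12,X), (13,Y), (14,Y), (15,X), (16,X), (21,X), (27,Y), (28,X), (29,X), (29,Y), (30,X)
ranks: 7->1, 8->2, 9->3, 11->4, 12->5, 13->6, 14->7, 15->8, 16->9, 21->10, 27->11, 28->12, 29->13.5, 29->13.5, 30->15
Step 2: Rank sum for X: R1 = 5 + 8 + 9 + 10 + 12 + 13.5 + 15 = 72.5.
Step 3: U_X = R1 - n1(n1+1)/2 = 72.5 - 7*8/2 = 72.5 - 28 = 44.5.
       U_Y = n1*n2 - U_X = 56 - 44.5 = 11.5.
Step 4: Ties are present, so use the tie-corrected normal approximation (with continuity correction) for the p-value.
Step 5: p-value = 0.063840; compare to alpha = 0.05. fail to reject H0.

U_X = 44.5, p = 0.063840, fail to reject H0 at alpha = 0.05.


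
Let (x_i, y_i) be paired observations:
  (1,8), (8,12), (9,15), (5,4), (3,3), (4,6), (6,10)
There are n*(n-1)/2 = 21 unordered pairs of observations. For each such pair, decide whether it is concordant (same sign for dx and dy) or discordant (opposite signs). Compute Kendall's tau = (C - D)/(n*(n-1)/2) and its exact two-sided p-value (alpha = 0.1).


Step 1: Enumerate the 21 unordered pairs (i,j) with i<j and classify each by sign(x_j-x_i) * sign(y_j-y_i).
  (1,2):dx=+7,dy=+4->C; (1,3):dx=+8,dy=+7->C; (1,4):dx=+4,dy=-4->D; (1,5):dx=+2,dy=-5->D
  (1,6):dx=+3,dy=-2->D; (1,7):dx=+5,dy=+2->C; (2,3):dx=+1,dy=+3->C; (2,4):dx=-3,dy=-8->C
  (2,5):dx=-5,dy=-9->C; (2,6):dx=-4,dy=-6->C; (2,7):dx=-2,dy=-2->C; (3,4):dx=-4,dy=-11->C
  (3,5):dx=-6,dy=-12->C; (3,6):dx=-5,dy=-9->C; (3,7):dx=-3,dy=-5->C; (4,5):dx=-2,dy=-1->C
  (4,6):dx=-1,dy=+2->D; (4,7):dx=+1,dy=+6->C; (5,6):dx=+1,dy=+3->C; (5,7):dx=+3,dy=+7->C
  (6,7):dx=+2,dy=+4->C
Step 2: C = 17, D = 4, total pairs = 21.
Step 3: tau = (C - D)/(n(n-1)/2) = (17 - 4)/21 = 0.619048.
Step 4: Exact two-sided p-value (enumerate n! = 5040 permutations of y under H0): p = 0.069048.
Step 5: alpha = 0.1. reject H0.

tau_b = 0.6190 (C=17, D=4), p = 0.069048, reject H0.


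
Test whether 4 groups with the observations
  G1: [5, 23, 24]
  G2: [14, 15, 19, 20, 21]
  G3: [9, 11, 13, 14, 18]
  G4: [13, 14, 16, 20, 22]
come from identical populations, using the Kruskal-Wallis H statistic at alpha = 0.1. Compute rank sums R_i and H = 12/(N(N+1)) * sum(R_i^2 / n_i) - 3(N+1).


Step 1: Combine all N = 18 observations and assign midranks.
sorted (value, group, rank): (5,G1,1), (9,G3,2), (11,G3,3), (13,G3,4.5), (13,G4,4.5), (14,G2,7), (14,G3,7), (14,G4,7), (15,G2,9), (16,G4,10), (18,G3,11), (19,G2,12), (20,G2,13.5), (20,G4,13.5), (21,G2,15), (22,G4,16), (23,G1,17), (24,G1,18)
Step 2: Sum ranks within each group.
R_1 = 36 (n_1 = 3)
R_2 = 56.5 (n_2 = 5)
R_3 = 27.5 (n_3 = 5)
R_4 = 51 (n_4 = 5)
Step 3: H = 12/(N(N+1)) * sum(R_i^2/n_i) - 3(N+1)
     = 12/(18*19) * (36^2/3 + 56.5^2/5 + 27.5^2/5 + 51^2/5) - 3*19
     = 0.035088 * 1741.9 - 57
     = 4.119298.
Step 4: Ties present; correction factor C = 1 - 36/(18^3 - 18) = 0.993808. Corrected H = 4.119298 / 0.993808 = 4.144964.
Step 5: Under H0, H ~ chi^2(3); p-value = 0.246230.
Step 6: alpha = 0.1. fail to reject H0.

H = 4.1450, df = 3, p = 0.246230, fail to reject H0.


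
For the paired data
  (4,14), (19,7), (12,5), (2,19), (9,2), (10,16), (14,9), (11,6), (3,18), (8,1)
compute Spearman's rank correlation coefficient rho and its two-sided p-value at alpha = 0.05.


Step 1: Rank x and y separately (midranks; no ties here).
rank(x): 4->3, 19->10, 12->8, 2->1, 9->5, 10->6, 14->9, 11->7, 3->2, 8->4
rank(y): 14->7, 7->5, 5->3, 19->10, 2->2, 16->8, 9->6, 6->4, 18->9, 1->1
Step 2: d_i = R_x(i) - R_y(i); compute d_i^2.
  (3-7)^2=16, (10-5)^2=25, (8-3)^2=25, (1-10)^2=81, (5-2)^2=9, (6-8)^2=4, (9-6)^2=9, (7-4)^2=9, (2-9)^2=49, (4-1)^2=9
sum(d^2) = 236.
Step 3: rho = 1 - 6*236 / (10*(10^2 - 1)) = 1 - 1416/990 = -0.430303.
Step 4: Under H0, t = rho * sqrt((n-2)/(1-rho^2)) = -1.3483 ~ t(8).
Step 5: Two-sided p-value from the t-distribution with 8 df = 0.214492.
Step 6: alpha = 0.05. fail to reject H0.

rho = -0.4303, p = 0.214492, fail to reject H0 at alpha = 0.05.


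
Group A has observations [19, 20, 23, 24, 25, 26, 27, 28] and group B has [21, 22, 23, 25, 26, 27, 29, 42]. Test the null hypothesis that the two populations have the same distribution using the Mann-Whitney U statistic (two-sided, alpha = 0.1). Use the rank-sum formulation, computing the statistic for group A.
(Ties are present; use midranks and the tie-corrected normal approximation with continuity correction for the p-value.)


Step 1: Combine and sort all 16 observations; assign midranks.
sorted (value, group): (19,X), (20,X), (21,Y), (22,Y), (23,X), (23,Y), (24,X), (25,X), (25,Y), (26,X), (26,Y), (27,X), (27,Y), (28,X), (29,Y), (42,Y)
ranks: 19->1, 20->2, 21->3, 22->4, 23->5.5, 23->5.5, 24->7, 25->8.5, 25->8.5, 26->10.5, 26->10.5, 27->12.5, 27->12.5, 28->14, 29->15, 42->16
Step 2: Rank sum for X: R1 = 1 + 2 + 5.5 + 7 + 8.5 + 10.5 + 12.5 + 14 = 61.
Step 3: U_X = R1 - n1(n1+1)/2 = 61 - 8*9/2 = 61 - 36 = 25.
       U_Y = n1*n2 - U_X = 64 - 25 = 39.
Step 4: Ties are present, so use the tie-corrected normal approximation (with continuity correction) for the p-value.
Step 5: p-value = 0.493563; compare to alpha = 0.1. fail to reject H0.

U_X = 25, p = 0.493563, fail to reject H0 at alpha = 0.1.


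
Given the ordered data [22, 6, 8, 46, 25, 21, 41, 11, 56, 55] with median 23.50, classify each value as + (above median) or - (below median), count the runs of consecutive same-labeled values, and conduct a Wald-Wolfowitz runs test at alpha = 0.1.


Step 1: Compute median = 23.50; label A = above, B = below.
Labels in order: BBBAABABAA  (n_A = 5, n_B = 5)
Step 2: Count runs R = 6.
Step 3: Under H0 (random ordering), E[R] = 2*n_A*n_B/(n_A+n_B) + 1 = 2*5*5/10 + 1 = 6.0000.
        Var[R] = 2*n_A*n_B*(2*n_A*n_B - n_A - n_B) / ((n_A+n_B)^2 * (n_A+n_B-1)) = 2000/900 = 2.2222.
        SD[R] = 1.4907.
Step 4: R = E[R], so z = 0 with no continuity correction.
Step 5: Two-sided p-value via normal approximation = 2*(1 - Phi(|z|)) = 1.000000.
Step 6: alpha = 0.1. fail to reject H0.

R = 6, z = 0.0000, p = 1.000000, fail to reject H0.


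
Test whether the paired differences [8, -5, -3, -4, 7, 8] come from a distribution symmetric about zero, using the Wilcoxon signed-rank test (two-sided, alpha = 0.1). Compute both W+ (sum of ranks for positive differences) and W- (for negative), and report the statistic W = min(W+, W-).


Step 1: Drop any zero differences (none here) and take |d_i|.
|d| = [8, 5, 3, 4, 7, 8]
Step 2: Midrank |d_i| (ties get averaged ranks).
ranks: |8|->5.5, |5|->3, |3|->1, |4|->2, |7|->4, |8|->5.5
Step 3: Attach original signs; sum ranks with positive sign and with negative sign.
W+ = 5.5 + 4 + 5.5 = 15
W- = 3 + 1 + 2 = 6
(Check: W+ + W- = 21 should equal n(n+1)/2 = 21.)
Step 4: Test statistic W = min(W+, W-) = 6.
Step 5: Ties in |d|, so use the tie-corrected normal approximation.
        E[W] = n(n+1)/4 = 6*7/4 = 10.5.
        Tie groups: |d|=8 (t=2); sum(t^3 - t) = 6.
        Var[W] = n(n+1)(2n+1)/24 - sum(t^3-t)/48 = 546/24 - 6/48 = 22.625.
        z = (W - E[W]) / sqrt(Var[W]) = (6 - 10.5) / 4.7566 = -0.9461.
        Two-sided p = 2*Phi(z) = 0.344118.
Step 6: alpha = 0.1. fail to reject H0.

W+ = 15, W- = 6, W = min = 6, p = 0.344118, fail to reject H0.


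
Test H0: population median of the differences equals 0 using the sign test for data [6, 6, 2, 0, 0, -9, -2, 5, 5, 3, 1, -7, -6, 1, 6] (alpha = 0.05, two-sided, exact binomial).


Step 1: Discard zero differences. Original n = 15; n_eff = number of nonzero differences = 13.
Nonzero differences (with sign): +6, +6, +2, -9, -2, +5, +5, +3, +1, -7, -6, +1, +6
Step 2: Count signs: positive = 9, negative = 4.
Step 3: Under H0: P(positive) = 0.5, so the number of positives S ~ Bin(13, 0.5).
Step 4: Two-sided exact p-value = sum of Bin(13,0.5) probabilities at or below the observed probability = 0.266846.
Step 5: alpha = 0.05. fail to reject H0.

n_eff = 13, pos = 9, neg = 4, p = 0.266846, fail to reject H0.


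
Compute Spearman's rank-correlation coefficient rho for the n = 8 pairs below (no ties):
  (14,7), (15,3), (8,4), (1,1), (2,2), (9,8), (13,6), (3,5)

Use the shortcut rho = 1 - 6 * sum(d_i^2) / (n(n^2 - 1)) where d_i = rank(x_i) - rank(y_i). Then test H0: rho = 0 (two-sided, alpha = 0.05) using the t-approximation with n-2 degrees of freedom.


Step 1: Rank x and y separately (midranks; no ties here).
rank(x): 14->7, 15->8, 8->4, 1->1, 2->2, 9->5, 13->6, 3->3
rank(y): 7->7, 3->3, 4->4, 1->1, 2->2, 8->8, 6->6, 5->5
Step 2: d_i = R_x(i) - R_y(i); compute d_i^2.
  (7-7)^2=0, (8-3)^2=25, (4-4)^2=0, (1-1)^2=0, (2-2)^2=0, (5-8)^2=9, (6-6)^2=0, (3-5)^2=4
sum(d^2) = 38.
Step 3: rho = 1 - 6*38 / (8*(8^2 - 1)) = 1 - 228/504 = 0.547619.
Step 4: Under H0, t = rho * sqrt((n-2)/(1-rho^2)) = 1.6031 ~ t(6).
Step 5: Two-sided p-value from the t-distribution with 6 df = 0.160026.
Step 6: alpha = 0.05. fail to reject H0.

rho = 0.5476, p = 0.160026, fail to reject H0 at alpha = 0.05.


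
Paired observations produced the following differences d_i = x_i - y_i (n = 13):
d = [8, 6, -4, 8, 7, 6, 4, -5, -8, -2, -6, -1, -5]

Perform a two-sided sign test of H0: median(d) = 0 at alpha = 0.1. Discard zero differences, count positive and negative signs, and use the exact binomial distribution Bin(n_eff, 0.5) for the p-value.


Step 1: Discard zero differences. Original n = 13; n_eff = number of nonzero differences = 13.
Nonzero differences (with sign): +8, +6, -4, +8, +7, +6, +4, -5, -8, -2, -6, -1, -5
Step 2: Count signs: positive = 6, negative = 7.
Step 3: Under H0: P(positive) = 0.5, so the number of positives S ~ Bin(13, 0.5).
Step 4: Two-sided exact p-value = sum of Bin(13,0.5) probabilities at or below the observed probability = 1.000000.
Step 5: alpha = 0.1. fail to reject H0.

n_eff = 13, pos = 6, neg = 7, p = 1.000000, fail to reject H0.


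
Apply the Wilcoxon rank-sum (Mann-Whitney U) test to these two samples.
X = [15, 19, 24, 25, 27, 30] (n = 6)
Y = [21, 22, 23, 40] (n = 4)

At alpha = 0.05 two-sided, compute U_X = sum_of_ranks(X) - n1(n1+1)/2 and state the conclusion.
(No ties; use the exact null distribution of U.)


Step 1: Combine and sort all 10 observations; assign midranks.
sorted (value, group): (15,X), (19,X), (21,Y), (22,Y), (23,Y), (24,X), (25,X), (27,X), (30,X), (40,Y)
ranks: 15->1, 19->2, 21->3, 22->4, 23->5, 24->6, 25->7, 27->8, 30->9, 40->10
Step 2: Rank sum for X: R1 = 1 + 2 + 6 + 7 + 8 + 9 = 33.
Step 3: U_X = R1 - n1(n1+1)/2 = 33 - 6*7/2 = 33 - 21 = 12.
       U_Y = n1*n2 - U_X = 24 - 12 = 12.
Step 4: No ties, so the exact null distribution of U (based on enumerating the C(10,6) = 210 equally likely rank assignments) gives the two-sided p-value.
Step 5: p-value = 1.000000; compare to alpha = 0.05. fail to reject H0.

U_X = 12, p = 1.000000, fail to reject H0 at alpha = 0.05.


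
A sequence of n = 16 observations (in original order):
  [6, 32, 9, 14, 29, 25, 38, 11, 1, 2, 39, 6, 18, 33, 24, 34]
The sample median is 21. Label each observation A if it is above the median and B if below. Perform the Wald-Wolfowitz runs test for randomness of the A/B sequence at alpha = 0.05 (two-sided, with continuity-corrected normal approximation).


Step 1: Compute median = 21; label A = above, B = below.
Labels in order: BABBAAABBBABBAAA  (n_A = 8, n_B = 8)
Step 2: Count runs R = 8.
Step 3: Under H0 (random ordering), E[R] = 2*n_A*n_B/(n_A+n_B) + 1 = 2*8*8/16 + 1 = 9.0000.
        Var[R] = 2*n_A*n_B*(2*n_A*n_B - n_A - n_B) / ((n_A+n_B)^2 * (n_A+n_B-1)) = 14336/3840 = 3.7333.
        SD[R] = 1.9322.
Step 4: Continuity-corrected z = (R + 0.5 - E[R]) / SD[R] = (8 + 0.5 - 9.0000) / 1.9322 = -0.2588.
Step 5: Two-sided p-value via normal approximation = 2*(1 - Phi(|z|)) = 0.795809.
Step 6: alpha = 0.05. fail to reject H0.

R = 8, z = -0.2588, p = 0.795809, fail to reject H0.


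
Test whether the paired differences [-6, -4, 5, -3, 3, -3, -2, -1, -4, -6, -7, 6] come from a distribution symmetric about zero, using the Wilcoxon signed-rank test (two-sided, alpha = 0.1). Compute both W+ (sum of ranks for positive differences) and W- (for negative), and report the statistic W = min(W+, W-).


Step 1: Drop any zero differences (none here) and take |d_i|.
|d| = [6, 4, 5, 3, 3, 3, 2, 1, 4, 6, 7, 6]
Step 2: Midrank |d_i| (ties get averaged ranks).
ranks: |6|->10, |4|->6.5, |5|->8, |3|->4, |3|->4, |3|->4, |2|->2, |1|->1, |4|->6.5, |6|->10, |7|->12, |6|->10
Step 3: Attach original signs; sum ranks with positive sign and with negative sign.
W+ = 8 + 4 + 10 = 22
W- = 10 + 6.5 + 4 + 4 + 2 + 1 + 6.5 + 10 + 12 = 56
(Check: W+ + W- = 78 should equal n(n+1)/2 = 78.)
Step 4: Test statistic W = min(W+, W-) = 22.
Step 5: Ties in |d|, so use the tie-corrected normal approximation.
        E[W] = n(n+1)/4 = 12*13/4 = 39.
        Tie groups: |d|=3 (t=3), |d|=4 (t=2), |d|=6 (t=3); sum(t^3 - t) = 54.
        Var[W] = n(n+1)(2n+1)/24 - sum(t^3-t)/48 = 3900/24 - 54/48 = 161.375.
        z = (W - E[W]) / sqrt(Var[W]) = (22 - 39) / 12.7033 = -1.3382.
        Two-sided p = 2*Phi(z) = 0.180821.
Step 6: alpha = 0.1. fail to reject H0.

W+ = 22, W- = 56, W = min = 22, p = 0.180821, fail to reject H0.


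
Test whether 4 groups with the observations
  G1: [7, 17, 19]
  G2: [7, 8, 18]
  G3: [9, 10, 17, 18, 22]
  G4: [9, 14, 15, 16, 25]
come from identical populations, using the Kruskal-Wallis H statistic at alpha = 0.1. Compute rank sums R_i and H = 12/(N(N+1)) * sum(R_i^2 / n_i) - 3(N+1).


Step 1: Combine all N = 16 observations and assign midranks.
sorted (value, group, rank): (7,G1,1.5), (7,G2,1.5), (8,G2,3), (9,G3,4.5), (9,G4,4.5), (10,G3,6), (14,G4,7), (15,G4,8), (16,G4,9), (17,G1,10.5), (17,G3,10.5), (18,G2,12.5), (18,G3,12.5), (19,G1,14), (22,G3,15), (25,G4,16)
Step 2: Sum ranks within each group.
R_1 = 26 (n_1 = 3)
R_2 = 17 (n_2 = 3)
R_3 = 48.5 (n_3 = 5)
R_4 = 44.5 (n_4 = 5)
Step 3: H = 12/(N(N+1)) * sum(R_i^2/n_i) - 3(N+1)
     = 12/(16*17) * (26^2/3 + 17^2/3 + 48.5^2/5 + 44.5^2/5) - 3*17
     = 0.044118 * 1188.17 - 51
     = 1.419118.
Step 4: Ties present; correction factor C = 1 - 24/(16^3 - 16) = 0.994118. Corrected H = 1.419118 / 0.994118 = 1.427515.
Step 5: Under H0, H ~ chi^2(3); p-value = 0.699098.
Step 6: alpha = 0.1. fail to reject H0.

H = 1.4275, df = 3, p = 0.699098, fail to reject H0.


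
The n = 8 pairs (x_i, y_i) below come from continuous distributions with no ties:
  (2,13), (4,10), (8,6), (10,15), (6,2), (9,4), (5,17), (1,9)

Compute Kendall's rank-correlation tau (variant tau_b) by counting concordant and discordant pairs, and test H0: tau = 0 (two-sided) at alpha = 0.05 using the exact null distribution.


Step 1: Enumerate the 28 unordered pairs (i,j) with i<j and classify each by sign(x_j-x_i) * sign(y_j-y_i).
  (1,2):dx=+2,dy=-3->D; (1,3):dx=+6,dy=-7->D; (1,4):dx=+8,dy=+2->C; (1,5):dx=+4,dy=-11->D
  (1,6):dx=+7,dy=-9->D; (1,7):dx=+3,dy=+4->C; (1,8):dx=-1,dy=-4->C; (2,3):dx=+4,dy=-4->D
  (2,4):dx=+6,dy=+5->C; (2,5):dx=+2,dy=-8->D; (2,6):dx=+5,dy=-6->D; (2,7):dx=+1,dy=+7->C
  (2,8):dx=-3,dy=-1->C; (3,4):dx=+2,dy=+9->C; (3,5):dx=-2,dy=-4->C; (3,6):dx=+1,dy=-2->D
  (3,7):dx=-3,dy=+11->D; (3,8):dx=-7,dy=+3->D; (4,5):dx=-4,dy=-13->C; (4,6):dx=-1,dy=-11->C
  (4,7):dx=-5,dy=+2->D; (4,8):dx=-9,dy=-6->C; (5,6):dx=+3,dy=+2->C; (5,7):dx=-1,dy=+15->D
  (5,8):dx=-5,dy=+7->D; (6,7):dx=-4,dy=+13->D; (6,8):dx=-8,dy=+5->D; (7,8):dx=-4,dy=-8->C
Step 2: C = 13, D = 15, total pairs = 28.
Step 3: tau = (C - D)/(n(n-1)/2) = (13 - 15)/28 = -0.071429.
Step 4: Exact two-sided p-value (enumerate n! = 40320 permutations of y under H0): p = 0.904861.
Step 5: alpha = 0.05. fail to reject H0.

tau_b = -0.0714 (C=13, D=15), p = 0.904861, fail to reject H0.


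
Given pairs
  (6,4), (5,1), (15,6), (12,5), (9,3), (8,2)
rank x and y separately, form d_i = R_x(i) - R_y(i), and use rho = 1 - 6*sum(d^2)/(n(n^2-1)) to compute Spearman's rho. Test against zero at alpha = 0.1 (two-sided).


Step 1: Rank x and y separately (midranks; no ties here).
rank(x): 6->2, 5->1, 15->6, 12->5, 9->4, 8->3
rank(y): 4->4, 1->1, 6->6, 5->5, 3->3, 2->2
Step 2: d_i = R_x(i) - R_y(i); compute d_i^2.
  (2-4)^2=4, (1-1)^2=0, (6-6)^2=0, (5-5)^2=0, (4-3)^2=1, (3-2)^2=1
sum(d^2) = 6.
Step 3: rho = 1 - 6*6 / (6*(6^2 - 1)) = 1 - 36/210 = 0.828571.
Step 4: Under H0, t = rho * sqrt((n-2)/(1-rho^2)) = 2.9598 ~ t(4).
Step 5: Two-sided p-value from the t-distribution with 4 df = 0.041563.
Step 6: alpha = 0.1. reject H0.

rho = 0.8286, p = 0.041563, reject H0 at alpha = 0.1.


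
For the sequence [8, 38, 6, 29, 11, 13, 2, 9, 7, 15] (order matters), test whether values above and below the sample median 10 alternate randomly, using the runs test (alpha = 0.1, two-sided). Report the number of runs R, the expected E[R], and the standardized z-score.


Step 1: Compute median = 10; label A = above, B = below.
Labels in order: BABAAABBBA  (n_A = 5, n_B = 5)
Step 2: Count runs R = 6.
Step 3: Under H0 (random ordering), E[R] = 2*n_A*n_B/(n_A+n_B) + 1 = 2*5*5/10 + 1 = 6.0000.
        Var[R] = 2*n_A*n_B*(2*n_A*n_B - n_A - n_B) / ((n_A+n_B)^2 * (n_A+n_B-1)) = 2000/900 = 2.2222.
        SD[R] = 1.4907.
Step 4: R = E[R], so z = 0 with no continuity correction.
Step 5: Two-sided p-value via normal approximation = 2*(1 - Phi(|z|)) = 1.000000.
Step 6: alpha = 0.1. fail to reject H0.

R = 6, z = 0.0000, p = 1.000000, fail to reject H0.


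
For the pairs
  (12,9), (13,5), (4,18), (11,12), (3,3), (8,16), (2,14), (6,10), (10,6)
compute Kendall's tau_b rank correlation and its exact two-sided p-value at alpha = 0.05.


Step 1: Enumerate the 36 unordered pairs (i,j) with i<j and classify each by sign(x_j-x_i) * sign(y_j-y_i).
  (1,2):dx=+1,dy=-4->D; (1,3):dx=-8,dy=+9->D; (1,4):dx=-1,dy=+3->D; (1,5):dx=-9,dy=-6->C
  (1,6):dx=-4,dy=+7->D; (1,7):dx=-10,dy=+5->D; (1,8):dx=-6,dy=+1->D; (1,9):dx=-2,dy=-3->C
  (2,3):dx=-9,dy=+13->D; (2,4):dx=-2,dy=+7->D; (2,5):dx=-10,dy=-2->C; (2,6):dx=-5,dy=+11->D
  (2,7):dx=-11,dy=+9->D; (2,8):dx=-7,dy=+5->D; (2,9):dx=-3,dy=+1->D; (3,4):dx=+7,dy=-6->D
  (3,5):dx=-1,dy=-15->C; (3,6):dx=+4,dy=-2->D; (3,7):dx=-2,dy=-4->C; (3,8):dx=+2,dy=-8->D
  (3,9):dx=+6,dy=-12->D; (4,5):dx=-8,dy=-9->C; (4,6):dx=-3,dy=+4->D; (4,7):dx=-9,dy=+2->D
  (4,8):dx=-5,dy=-2->C; (4,9):dx=-1,dy=-6->C; (5,6):dx=+5,dy=+13->C; (5,7):dx=-1,dy=+11->D
  (5,8):dx=+3,dy=+7->C; (5,9):dx=+7,dy=+3->C; (6,7):dx=-6,dy=-2->C; (6,8):dx=-2,dy=-6->C
  (6,9):dx=+2,dy=-10->D; (7,8):dx=+4,dy=-4->D; (7,9):dx=+8,dy=-8->D; (8,9):dx=+4,dy=-4->D
Step 2: C = 13, D = 23, total pairs = 36.
Step 3: tau = (C - D)/(n(n-1)/2) = (13 - 23)/36 = -0.277778.
Step 4: Exact two-sided p-value (enumerate n! = 362880 permutations of y under H0): p = 0.358488.
Step 5: alpha = 0.05. fail to reject H0.

tau_b = -0.2778 (C=13, D=23), p = 0.358488, fail to reject H0.


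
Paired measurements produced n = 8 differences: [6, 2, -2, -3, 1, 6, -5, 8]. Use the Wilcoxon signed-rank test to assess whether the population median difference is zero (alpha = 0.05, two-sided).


Step 1: Drop any zero differences (none here) and take |d_i|.
|d| = [6, 2, 2, 3, 1, 6, 5, 8]
Step 2: Midrank |d_i| (ties get averaged ranks).
ranks: |6|->6.5, |2|->2.5, |2|->2.5, |3|->4, |1|->1, |6|->6.5, |5|->5, |8|->8
Step 3: Attach original signs; sum ranks with positive sign and with negative sign.
W+ = 6.5 + 2.5 + 1 + 6.5 + 8 = 24.5
W- = 2.5 + 4 + 5 = 11.5
(Check: W+ + W- = 36 should equal n(n+1)/2 = 36.)
Step 4: Test statistic W = min(W+, W-) = 11.5.
Step 5: Ties in |d|, so use the tie-corrected normal approximation.
        E[W] = n(n+1)/4 = 8*9/4 = 18.
        Tie groups: |d|=2 (t=2), |d|=6 (t=2); sum(t^3 - t) = 12.
        Var[W] = n(n+1)(2n+1)/24 - sum(t^3-t)/48 = 1224/24 - 12/48 = 50.75.
        z = (W - E[W]) / sqrt(Var[W]) = (11.5 - 18) / 7.1239 = -0.9124.
        Two-sided p = 2*Phi(z) = 0.361547.
Step 6: alpha = 0.05. fail to reject H0.

W+ = 24.5, W- = 11.5, W = min = 11.5, p = 0.361547, fail to reject H0.


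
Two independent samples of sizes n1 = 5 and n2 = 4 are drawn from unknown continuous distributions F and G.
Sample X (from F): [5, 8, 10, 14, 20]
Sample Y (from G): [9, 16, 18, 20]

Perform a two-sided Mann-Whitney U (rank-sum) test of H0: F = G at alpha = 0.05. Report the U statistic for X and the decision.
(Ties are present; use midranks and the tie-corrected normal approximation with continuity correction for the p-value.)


Step 1: Combine and sort all 9 observations; assign midranks.
sorted (value, group): (5,X), (8,X), (9,Y), (10,X), (14,X), (16,Y), (18,Y), (20,X), (20,Y)
ranks: 5->1, 8->2, 9->3, 10->4, 14->5, 16->6, 18->7, 20->8.5, 20->8.5
Step 2: Rank sum for X: R1 = 1 + 2 + 4 + 5 + 8.5 = 20.5.
Step 3: U_X = R1 - n1(n1+1)/2 = 20.5 - 5*6/2 = 20.5 - 15 = 5.5.
       U_Y = n1*n2 - U_X = 20 - 5.5 = 14.5.
Step 4: Ties are present, so use the tie-corrected normal approximation (with continuity correction) for the p-value.
Step 5: p-value = 0.325163; compare to alpha = 0.05. fail to reject H0.

U_X = 5.5, p = 0.325163, fail to reject H0 at alpha = 0.05.
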